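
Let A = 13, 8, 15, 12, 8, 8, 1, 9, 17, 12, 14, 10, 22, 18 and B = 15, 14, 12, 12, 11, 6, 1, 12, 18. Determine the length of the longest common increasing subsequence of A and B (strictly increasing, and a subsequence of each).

3

For each value that appears in both, track the longest common increasing run ending there.
The best achievable length is 3; one witness is 1, 12, 18 (A-positions 7,10,14, B-positions 7,8,9).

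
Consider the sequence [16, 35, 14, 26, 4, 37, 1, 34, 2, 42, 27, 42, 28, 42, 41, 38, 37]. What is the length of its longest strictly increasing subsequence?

Scanning left to right, the best length ending at each element is: 16→1, 35→2, 14→1, 26→2, 4→1, 37→3, 1→1, 34→3, 2→2, 42→4, 27→3, 42→4, 28→4, 42→5, 41→5, 38→5, 37→5.
So the longest increasing subsequence has length 5, e.g. 16, 26, 27, 28, 42.

5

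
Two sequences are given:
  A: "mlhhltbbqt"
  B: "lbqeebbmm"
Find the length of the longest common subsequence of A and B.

3

Backtracking the LCS table gives one alignment: l (A2,B1) → b (A7,B6) → b (A8,B7).
So the longest common subsequence has length 3.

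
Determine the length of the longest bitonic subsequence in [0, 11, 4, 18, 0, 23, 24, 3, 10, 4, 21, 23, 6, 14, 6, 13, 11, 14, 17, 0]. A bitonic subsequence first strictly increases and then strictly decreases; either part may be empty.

10

Let inc[i] be the LIS ending at i and dec[i] the longest strictly decreasing subsequence starting at i. inc = [1, 2, 2, 3, 1, 4, 5, 2, 3, 3, 4, 5, 4, 5, 4, 5, 5, 6, 7, 1], dec = [1, 4, 3, 5, 1, 6, 6, 2, 3, 2, 5, 5, 2, 4, 2, 3, 2, 2, 2, 1].
max_i inc[i]+dec[i]−1 = 10, with one witness 0, 11, 18, 23, 24, 23, 14, 13, 11, 0.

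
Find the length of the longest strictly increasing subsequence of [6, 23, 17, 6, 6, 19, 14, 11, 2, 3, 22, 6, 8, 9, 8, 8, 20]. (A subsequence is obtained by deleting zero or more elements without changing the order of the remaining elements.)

One longest increasing subsequence is 2, 3, 6, 8, 9, 20 (positions 9,10,12,13,14,17), of length 6; no longer one exists.

6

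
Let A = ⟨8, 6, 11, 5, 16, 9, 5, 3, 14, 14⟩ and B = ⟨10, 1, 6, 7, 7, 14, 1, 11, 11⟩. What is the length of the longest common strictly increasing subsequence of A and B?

2

For each value that appears in both, track the longest common increasing run ending there.
The best achievable length is 2; one witness is 6, 14 (A-positions 2,9, B-positions 3,6).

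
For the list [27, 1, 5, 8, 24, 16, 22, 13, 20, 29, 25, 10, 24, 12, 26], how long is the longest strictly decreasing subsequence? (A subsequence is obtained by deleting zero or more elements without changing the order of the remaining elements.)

Scanning left to right, the best length ending at each element is: 27→1, 1→2, 5→2, 8→2, 24→2, 16→3, 22→3, 13→4, 20→4, 29→1, 25→2, 10→5, 24→3, 12→5, 26→2.
So the longest decreasing subsequence has length 5, e.g. 27, 24, 16, 13, 10.

5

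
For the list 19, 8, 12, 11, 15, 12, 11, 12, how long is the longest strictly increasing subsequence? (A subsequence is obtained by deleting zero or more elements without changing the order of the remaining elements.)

Let dp[i] be the longest increasing subsequence ending at position i. Then dp = [1, 1, 2, 2, 3, 3, 2, 3].
The maximum is 3; one witness is 8, 12, 15 at positions 2,3,5.

3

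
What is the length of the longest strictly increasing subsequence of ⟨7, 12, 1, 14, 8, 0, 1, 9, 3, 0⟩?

3

Let dp[i] be the longest increasing subsequence ending at position i. Then dp = [1, 2, 1, 3, 2, 1, 2, 3, 3, 1].
The maximum is 3; one witness is 7, 12, 14 at positions 1,2,4.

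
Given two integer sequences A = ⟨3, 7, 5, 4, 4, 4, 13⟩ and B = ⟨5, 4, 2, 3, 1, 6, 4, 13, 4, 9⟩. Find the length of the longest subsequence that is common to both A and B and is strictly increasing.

3

A longest common strictly increasing subsequence is 3, 4, 13 (length 3); it appears in order in both A and B, and no longer such subsequence exists.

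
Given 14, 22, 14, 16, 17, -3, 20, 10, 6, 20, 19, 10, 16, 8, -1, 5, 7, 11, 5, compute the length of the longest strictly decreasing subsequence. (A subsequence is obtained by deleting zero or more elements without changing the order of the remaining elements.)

7

Let dp[i] be the longest decreasing subsequence ending at position i. Then dp = [1, 1, 2, 2, 2, 3, 2, 3, 4, 2, 3, 4, 4, 5, 6, 6, 6, 5, 7].
The maximum is 7; one witness is 22, 20, 19, 10, 8, 7, 5 at positions 2,7,11,12,14,17,19.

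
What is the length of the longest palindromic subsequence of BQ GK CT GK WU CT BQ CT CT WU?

One longest palindromic subsequence is WU CT CT CT WU (positions 5,6,8,9,10); it reads the same forward and backward, and the interval DP gives dp[1][10] = 5.

5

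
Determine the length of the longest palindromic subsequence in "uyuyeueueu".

7

Using dp[i][j] = 2 + dp[i+1][j−1] if the ends match, else max(dp[i+1][j], dp[i][j−1]):
dp[1][10] = 7. A witness is ueueueu at positions 1,5,6,7,8,9,10.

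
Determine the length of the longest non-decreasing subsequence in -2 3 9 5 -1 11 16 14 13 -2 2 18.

6

One longest non-decreasing subsequence is -2, 3, 9, 11, 16, 18 (positions 1,2,3,6,7,12), of length 6; no longer one exists.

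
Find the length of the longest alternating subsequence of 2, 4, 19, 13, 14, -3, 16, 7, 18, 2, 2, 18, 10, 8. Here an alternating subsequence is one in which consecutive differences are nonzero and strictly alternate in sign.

A longest alternating subsequence is 2, 19, 13, 14, -3, 16, 7, 18, 2, 18, 10 (positions 1,3,4,5,6,7,8,9,10,12,13); its 10 consecutive differences strictly alternate in sign, and length 11 is optimal.

11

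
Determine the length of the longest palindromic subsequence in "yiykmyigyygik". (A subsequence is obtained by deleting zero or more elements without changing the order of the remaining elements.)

8

Using dp[i][j] = 2 + dp[i+1][j−1] if the ends match, else max(dp[i+1][j], dp[i][j−1]):
dp[1][13] = 8. A witness is kigyygik at positions 4,7,8,9,10,11,12,13.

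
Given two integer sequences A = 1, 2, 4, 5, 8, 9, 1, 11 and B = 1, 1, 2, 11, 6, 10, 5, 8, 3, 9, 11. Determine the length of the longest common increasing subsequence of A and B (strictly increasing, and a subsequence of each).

6

For each value that appears in both, track the longest common increasing run ending there.
The best achievable length is 6; one witness is 1, 2, 5, 8, 9, 11 (A-positions 1,2,4,5,6,8, B-positions 1,3,7,8,10,11).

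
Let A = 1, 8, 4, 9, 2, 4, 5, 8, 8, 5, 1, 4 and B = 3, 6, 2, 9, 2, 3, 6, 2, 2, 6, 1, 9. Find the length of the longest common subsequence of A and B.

A longest common subsequence is 9, 2, 1 (length 3); the LCS DP confirms no longer common subsequence exists.

3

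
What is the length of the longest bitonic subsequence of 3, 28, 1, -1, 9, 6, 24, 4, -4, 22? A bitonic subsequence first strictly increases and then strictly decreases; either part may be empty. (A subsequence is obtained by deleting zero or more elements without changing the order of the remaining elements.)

6

One longest bitonic subsequence is 3, 28, 9, 6, 4, -4 (positions 1,2,5,6,8,9): it rises to 28 then falls. Length 6 is optimal.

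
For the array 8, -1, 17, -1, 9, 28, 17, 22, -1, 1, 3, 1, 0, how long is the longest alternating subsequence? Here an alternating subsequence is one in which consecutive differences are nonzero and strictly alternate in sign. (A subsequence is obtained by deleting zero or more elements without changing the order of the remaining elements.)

10

A longest alternating subsequence is 8, -1, 17, -1, 28, 17, 22, -1, 3, 1 (positions 1,2,3,4,6,7,8,9,11,12); its 9 consecutive differences strictly alternate in sign, and length 10 is optimal.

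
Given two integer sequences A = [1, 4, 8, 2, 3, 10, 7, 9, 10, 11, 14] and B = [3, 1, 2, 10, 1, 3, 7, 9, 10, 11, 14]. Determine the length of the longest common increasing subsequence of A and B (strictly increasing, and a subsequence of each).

For each value that appears in both, track the longest common increasing run ending there.
The best achievable length is 8; one witness is 1, 2, 3, 7, 9, 10, 11, 14 (A-positions 1,4,5,7,8,9,10,11, B-positions 2,3,6,7,8,9,10,11).

8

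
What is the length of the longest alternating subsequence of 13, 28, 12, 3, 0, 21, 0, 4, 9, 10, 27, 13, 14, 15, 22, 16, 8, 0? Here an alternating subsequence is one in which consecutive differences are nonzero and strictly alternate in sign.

9

A longest alternating subsequence is 13, 28, 12, 21, 0, 27, 13, 22, 16 (positions 1,2,3,6,7,11,12,15,16); its 8 consecutive differences strictly alternate in sign, and length 9 is optimal.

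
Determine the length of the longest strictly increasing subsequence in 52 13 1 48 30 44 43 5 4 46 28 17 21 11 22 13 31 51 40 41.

Scanning left to right, the best length ending at each element is: 52→1, 13→1, 1→1, 48→2, 30→2, 44→3, 43→3, 5→2, 4→2, 46→4, 28→3, 17→3, 21→4, 11→3, 22→5, 13→4, 31→6, 51→7, 40→7, 41→8.
So the longest increasing subsequence has length 8, e.g. 1, 5, 17, 21, 22, 31, 40, 41.

8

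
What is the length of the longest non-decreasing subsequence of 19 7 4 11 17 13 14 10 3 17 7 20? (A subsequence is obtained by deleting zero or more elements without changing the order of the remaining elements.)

Scanning left to right, the best length ending at each element is: 19→1, 7→1, 4→1, 11→2, 17→3, 13→3, 14→4, 10→2, 3→1, 17→5, 7→2, 20→6.
So the longest non-decreasing subsequence has length 6, e.g. 7, 11, 13, 14, 17, 20.

6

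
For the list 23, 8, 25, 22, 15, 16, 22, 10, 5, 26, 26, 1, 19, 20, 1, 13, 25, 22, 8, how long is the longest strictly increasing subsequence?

Scanning left to right, the best length ending at each element is: 23→1, 8→1, 25→2, 22→2, 15→2, 16→3, 22→4, 10→2, 5→1, 26→5, 26→5, 1→1, 19→4, 20→5, 1→1, 13→3, 25→6, 22→6, 8→2.
So the longest increasing subsequence has length 6, e.g. 8, 15, 16, 19, 20, 25.

6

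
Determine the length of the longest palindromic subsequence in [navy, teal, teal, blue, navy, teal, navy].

One longest palindromic subsequence is navy teal navy teal navy (positions 1,2,5,6,7); it reads the same forward and backward, and the interval DP gives dp[1][7] = 5.

5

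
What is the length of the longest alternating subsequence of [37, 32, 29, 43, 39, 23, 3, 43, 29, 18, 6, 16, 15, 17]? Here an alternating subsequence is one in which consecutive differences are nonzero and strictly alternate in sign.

9

A longest alternating subsequence is 37, 32, 43, 39, 43, 6, 16, 15, 17 (positions 1,2,4,5,8,11,12,13,14); its 8 consecutive differences strictly alternate in sign, and length 9 is optimal.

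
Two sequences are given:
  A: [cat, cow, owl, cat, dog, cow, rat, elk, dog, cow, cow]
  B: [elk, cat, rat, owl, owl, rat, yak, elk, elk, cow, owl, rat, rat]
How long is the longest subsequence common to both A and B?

A longest common subsequence is cat, owl, rat, elk, cow (length 5); the LCS DP confirms no longer common subsequence exists.

5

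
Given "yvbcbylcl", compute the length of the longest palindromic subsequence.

One longest palindromic subsequence is ybcby (positions 1,3,4,5,6); it reads the same forward and backward, and the interval DP gives dp[1][9] = 5.

5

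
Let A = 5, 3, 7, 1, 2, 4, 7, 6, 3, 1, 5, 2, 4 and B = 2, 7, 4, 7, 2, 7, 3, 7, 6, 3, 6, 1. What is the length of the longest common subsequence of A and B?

6

A longest common subsequence is 7, 2, 7, 6, 3, 1 (length 6); the LCS DP confirms no longer common subsequence exists.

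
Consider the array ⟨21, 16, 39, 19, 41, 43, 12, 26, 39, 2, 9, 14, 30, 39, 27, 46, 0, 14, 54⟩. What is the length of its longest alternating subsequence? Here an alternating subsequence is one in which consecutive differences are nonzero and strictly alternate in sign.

A longest alternating subsequence is 21, 16, 39, 19, 41, 12, 26, 2, 30, 27, 46, 0, 14 (positions 1,2,3,4,5,7,8,10,13,15,16,17,18); its 12 consecutive differences strictly alternate in sign, and length 13 is optimal.

13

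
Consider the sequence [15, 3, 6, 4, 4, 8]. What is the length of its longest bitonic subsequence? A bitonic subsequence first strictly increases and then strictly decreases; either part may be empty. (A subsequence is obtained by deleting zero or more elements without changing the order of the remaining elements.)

3

One longest bitonic subsequence is 15, 6, 4 (positions 1,3,5): it rises to 15 then falls. Length 3 is optimal.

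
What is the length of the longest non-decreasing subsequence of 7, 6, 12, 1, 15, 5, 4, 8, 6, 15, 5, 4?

Let dp[i] be the longest non-decreasing subsequence ending at position i. Then dp = [1, 1, 2, 1, 3, 2, 2, 3, 3, 4, 3, 3].
The maximum is 4; one witness is 7, 12, 15, 15 at positions 1,3,5,10.

4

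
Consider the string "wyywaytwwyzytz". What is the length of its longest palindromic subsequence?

7

Using dp[i][j] = 2 + dp[i+1][j−1] if the ends match, else max(dp[i+1][j], dp[i][j−1]):
dp[1][14] = 7. A witness is yywwwyy at positions 2,3,4,8,9,10,12.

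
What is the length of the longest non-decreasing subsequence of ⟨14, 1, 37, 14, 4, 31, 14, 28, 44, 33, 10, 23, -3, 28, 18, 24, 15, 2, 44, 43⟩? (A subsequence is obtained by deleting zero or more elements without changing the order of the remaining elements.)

6

One longest non-decreasing subsequence is 14, 14, 14, 28, 44, 44 (positions 1,4,7,8,9,19), of length 6; no longer one exists.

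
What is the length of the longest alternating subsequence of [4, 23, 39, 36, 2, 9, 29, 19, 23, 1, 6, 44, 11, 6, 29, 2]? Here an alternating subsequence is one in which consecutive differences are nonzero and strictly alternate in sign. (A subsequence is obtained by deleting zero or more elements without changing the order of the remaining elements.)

Track the best alternating length ending on an up-step vs a down-step at each position: up/down = 1/1, 2/1, 2/1, 2/3, 1/3, 4/3, 4/3, 4/5, 6/5, 1/7, 8/7, 8/1, 8/9, 8/9, 10/9, 8/11.
The maximum over both is 11; one such subsequence is 4, 23, 2, 29, 19, 23, 1, 44, 11, 29, 2.

11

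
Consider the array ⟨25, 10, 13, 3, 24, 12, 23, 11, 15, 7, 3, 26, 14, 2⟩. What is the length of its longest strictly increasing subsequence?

4

Scanning left to right, the best length ending at each element is: 25→1, 10→1, 13→2, 3→1, 24→3, 12→2, 23→3, 11→2, 15→3, 7→2, 3→1, 26→4, 14→3, 2→1.
So the longest increasing subsequence has length 4, e.g. 10, 13, 24, 26.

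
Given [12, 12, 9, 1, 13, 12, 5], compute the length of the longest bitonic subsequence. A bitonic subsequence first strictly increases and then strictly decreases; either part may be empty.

One longest bitonic subsequence is 12, 13, 12, 5 (positions 1,5,6,7): it rises to 13 then falls. Length 4 is optimal.

4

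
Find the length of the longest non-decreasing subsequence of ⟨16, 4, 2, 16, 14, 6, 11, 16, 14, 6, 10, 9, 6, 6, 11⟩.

One longest non-decreasing subsequence is 4, 6, 6, 6, 6, 11 (positions 2,6,10,13,14,15), of length 6; no longer one exists.

6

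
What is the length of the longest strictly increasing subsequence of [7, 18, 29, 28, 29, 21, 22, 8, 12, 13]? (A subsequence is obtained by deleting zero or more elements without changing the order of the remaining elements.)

4

Scanning left to right, the best length ending at each element is: 7→1, 18→2, 29→3, 28→3, 29→4, 21→3, 22→4, 8→2, 12→3, 13→4.
So the longest increasing subsequence has length 4, e.g. 7, 18, 28, 29.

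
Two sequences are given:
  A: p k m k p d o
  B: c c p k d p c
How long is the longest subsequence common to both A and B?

Backtracking the LCS table gives one alignment: p (A1,B3) → k (A2,B4) → p (A5,B6).
So the longest common subsequence has length 3.

3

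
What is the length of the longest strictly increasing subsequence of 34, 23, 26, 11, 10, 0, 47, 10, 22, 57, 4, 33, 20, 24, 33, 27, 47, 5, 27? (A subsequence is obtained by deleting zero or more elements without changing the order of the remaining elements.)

6

Let dp[i] be the longest increasing subsequence ending at position i. Then dp = [1, 1, 2, 1, 1, 1, 3, 2, 3, 4, 2, 4, 3, 4, 5, 5, 6, 3, 5].
The maximum is 6; one witness is 0, 10, 22, 24, 33, 47 at positions 6,8,9,14,15,17.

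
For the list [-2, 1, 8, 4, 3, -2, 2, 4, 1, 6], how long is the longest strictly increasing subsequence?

5

One longest increasing subsequence is -2, 1, 3, 4, 6 (positions 1,2,5,8,10), of length 5; no longer one exists.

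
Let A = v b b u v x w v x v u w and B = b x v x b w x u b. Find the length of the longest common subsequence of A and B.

A longest common subsequence is bvxwxu (length 6); the LCS DP confirms no longer common subsequence exists.

6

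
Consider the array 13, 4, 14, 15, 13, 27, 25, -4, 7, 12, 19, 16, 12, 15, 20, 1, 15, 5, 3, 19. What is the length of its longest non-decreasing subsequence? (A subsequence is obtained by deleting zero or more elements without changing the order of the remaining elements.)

7

Scanning left to right, the best length ending at each element is: 13→1, 4→1, 14→2, 15→3, 13→2, 27→4, 25→4, -4→1, 7→2, 12→3, 19→4, 16→4, 12→4, 15→5, 20→6, 1→2, 15→6, 5→3, 3→3, 19→7.
So the longest non-decreasing subsequence has length 7, e.g. 4, 7, 12, 12, 15, 15, 19.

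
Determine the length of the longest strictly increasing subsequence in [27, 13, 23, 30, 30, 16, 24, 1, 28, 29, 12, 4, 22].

5

Let dp[i] be the longest increasing subsequence ending at position i. Then dp = [1, 1, 2, 3, 3, 2, 3, 1, 4, 5, 2, 2, 3].
The maximum is 5; one witness is 13, 23, 24, 28, 29 at positions 2,3,7,9,10.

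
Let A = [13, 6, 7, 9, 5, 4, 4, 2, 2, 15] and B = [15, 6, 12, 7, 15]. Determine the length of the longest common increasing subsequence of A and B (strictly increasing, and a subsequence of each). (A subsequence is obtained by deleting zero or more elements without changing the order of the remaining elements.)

For each value that appears in both, track the longest common increasing run ending there.
The best achievable length is 3; one witness is 6, 7, 15 (A-positions 2,3,10, B-positions 2,4,5).

3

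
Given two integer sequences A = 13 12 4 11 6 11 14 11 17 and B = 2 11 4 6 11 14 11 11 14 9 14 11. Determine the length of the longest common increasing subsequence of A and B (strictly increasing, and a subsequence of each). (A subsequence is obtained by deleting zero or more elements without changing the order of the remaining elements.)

4

A longest common strictly increasing subsequence is 4, 6, 11, 14 (length 4); it appears in order in both A and B, and no longer such subsequence exists.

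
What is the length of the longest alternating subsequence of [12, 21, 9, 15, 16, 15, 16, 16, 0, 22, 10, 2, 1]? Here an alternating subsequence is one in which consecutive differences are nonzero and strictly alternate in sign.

9

A longest alternating subsequence is 12, 21, 9, 16, 15, 16, 0, 22, 10 (positions 1,2,3,5,6,7,9,10,11); its 8 consecutive differences strictly alternate in sign, and length 9 is optimal.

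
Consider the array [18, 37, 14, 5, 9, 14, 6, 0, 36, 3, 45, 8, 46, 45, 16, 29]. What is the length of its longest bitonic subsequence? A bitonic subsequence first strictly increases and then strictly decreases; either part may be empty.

8

Let inc[i] be the LIS ending at i and dec[i] the longest strictly decreasing subsequence starting at i. inc = [1, 2, 1, 1, 2, 3, 2, 1, 4, 2, 5, 3, 6, 5, 4, 5], dec = [5, 5, 4, 2, 3, 3, 2, 1, 2, 1, 2, 1, 3, 2, 1, 1].
max_i inc[i]+dec[i]−1 = 8, with one witness 5, 9, 14, 36, 45, 46, 45, 29.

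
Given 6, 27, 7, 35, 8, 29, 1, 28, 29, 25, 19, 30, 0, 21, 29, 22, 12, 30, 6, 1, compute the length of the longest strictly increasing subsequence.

7

One longest increasing subsequence is 6, 7, 8, 19, 21, 29, 30 (positions 1,3,5,11,14,15,18), of length 7; no longer one exists.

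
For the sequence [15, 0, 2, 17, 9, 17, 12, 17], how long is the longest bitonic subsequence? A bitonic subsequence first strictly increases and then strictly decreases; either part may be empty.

Let inc[i] be the LIS ending at i and dec[i] the longest strictly decreasing subsequence starting at i. inc = [1, 1, 2, 3, 3, 4, 4, 5], dec = [2, 1, 1, 2, 1, 2, 1, 1].
max_i inc[i]+dec[i]−1 = 5, with one witness 0, 2, 9, 17, 12.

5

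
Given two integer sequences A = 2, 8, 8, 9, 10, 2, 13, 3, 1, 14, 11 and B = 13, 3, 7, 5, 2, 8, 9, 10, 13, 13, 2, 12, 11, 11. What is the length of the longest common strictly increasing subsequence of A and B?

5

For each value that appears in both, track the longest common increasing run ending there.
The best achievable length is 5; one witness is 2, 8, 9, 10, 13 (A-positions 1,2,4,5,7, B-positions 5,6,7,8,9).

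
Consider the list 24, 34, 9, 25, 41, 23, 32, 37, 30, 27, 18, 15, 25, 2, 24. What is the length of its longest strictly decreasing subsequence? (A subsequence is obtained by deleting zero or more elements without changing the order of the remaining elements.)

Let dp[i] be the longest decreasing subsequence ending at position i. Then dp = [1, 1, 2, 2, 1, 3, 2, 2, 3, 4, 5, 6, 5, 7, 6].
The maximum is 7; one witness is 34, 32, 30, 27, 18, 15, 2 at positions 2,7,9,10,11,12,14.

7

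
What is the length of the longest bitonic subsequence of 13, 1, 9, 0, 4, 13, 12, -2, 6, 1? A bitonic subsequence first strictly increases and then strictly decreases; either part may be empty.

6

One longest bitonic subsequence is 1, 9, 13, 12, 6, 1 (positions 2,3,6,7,9,10): it rises to 13 then falls. Length 6 is optimal.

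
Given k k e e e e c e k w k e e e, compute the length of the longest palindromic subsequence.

One longest palindromic subsequence is eeekwkeee (positions 3,4,5,9,10,11,12,13,14); it reads the same forward and backward, and the interval DP gives dp[1][14] = 9.

9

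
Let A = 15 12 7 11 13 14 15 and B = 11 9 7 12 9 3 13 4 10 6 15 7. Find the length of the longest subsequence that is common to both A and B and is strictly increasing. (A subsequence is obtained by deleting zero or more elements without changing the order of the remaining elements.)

A longest common strictly increasing subsequence is 11, 13, 15 (length 3); it appears in order in both A and B, and no longer such subsequence exists.

3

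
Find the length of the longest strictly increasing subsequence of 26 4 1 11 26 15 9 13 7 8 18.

One longest increasing subsequence is 4, 11, 15, 18 (positions 2,4,6,11), of length 4; no longer one exists.

4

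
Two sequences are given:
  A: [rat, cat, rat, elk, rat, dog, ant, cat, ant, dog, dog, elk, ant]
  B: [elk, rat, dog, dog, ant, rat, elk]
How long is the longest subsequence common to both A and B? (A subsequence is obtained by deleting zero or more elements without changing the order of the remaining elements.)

Backtracking the LCS table gives one alignment: elk (A4,B1) → rat (A5,B2) → dog (A6,B4) → ant (A7,B5) → elk (A12,B7).
So the longest common subsequence has length 5.

5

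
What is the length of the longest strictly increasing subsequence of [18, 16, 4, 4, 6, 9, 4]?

3

Let dp[i] be the longest increasing subsequence ending at position i. Then dp = [1, 1, 1, 1, 2, 3, 1].
The maximum is 3; one witness is 4, 6, 9 at positions 3,5,6.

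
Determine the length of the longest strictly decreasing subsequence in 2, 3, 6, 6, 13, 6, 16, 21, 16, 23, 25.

Scanning left to right, the best length ending at each element is: 2→1, 3→1, 6→1, 6→1, 13→1, 6→2, 16→1, 21→1, 16→2, 23→1, 25→1.
So the longest decreasing subsequence has length 2, e.g. 13, 6.

2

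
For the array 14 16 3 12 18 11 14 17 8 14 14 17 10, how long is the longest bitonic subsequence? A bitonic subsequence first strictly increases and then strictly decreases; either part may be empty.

One longest bitonic subsequence is 14, 16, 18, 17, 14, 10 (positions 1,2,5,8,11,13): it rises to 18 then falls. Length 6 is optimal.

6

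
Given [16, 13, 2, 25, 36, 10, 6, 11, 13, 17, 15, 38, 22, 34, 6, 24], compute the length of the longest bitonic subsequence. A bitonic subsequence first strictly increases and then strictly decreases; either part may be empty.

8

Let inc[i] be the LIS ending at i and dec[i] the longest strictly decreasing subsequence starting at i. inc = [1, 1, 1, 2, 3, 2, 2, 3, 4, 5, 5, 6, 6, 7, 2, 7], dec = [4, 3, 1, 4, 4, 2, 1, 2, 2, 3, 2, 3, 2, 2, 1, 1].
max_i inc[i]+dec[i]−1 = 8, with one witness 2, 10, 11, 13, 17, 38, 34, 24.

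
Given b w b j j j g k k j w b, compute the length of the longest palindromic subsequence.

One longest palindromic subsequence is bwjkkjwb (positions 1,2,4,8,9,10,11,12); it reads the same forward and backward, and the interval DP gives dp[1][12] = 8.

8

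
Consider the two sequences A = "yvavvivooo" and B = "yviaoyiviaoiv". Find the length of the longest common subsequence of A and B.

Backtracking the LCS table gives one alignment: y (A1,B1) → v (A2,B2) → a (A3,B4) → v (A4,B8) → i (A6,B12) → v (A7,B13).
So the longest common subsequence has length 6.

6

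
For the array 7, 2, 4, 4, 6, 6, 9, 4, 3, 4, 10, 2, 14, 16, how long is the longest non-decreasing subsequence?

9

Let dp[i] be the longest non-decreasing subsequence ending at position i. Then dp = [1, 1, 2, 3, 4, 5, 6, 4, 2, 5, 7, 2, 8, 9].
The maximum is 9; one witness is 2, 4, 4, 6, 6, 9, 10, 14, 16 at positions 2,3,4,5,6,7,11,13,14.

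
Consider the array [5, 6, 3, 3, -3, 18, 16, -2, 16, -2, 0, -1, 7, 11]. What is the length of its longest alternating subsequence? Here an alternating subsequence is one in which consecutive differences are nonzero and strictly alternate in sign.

A longest alternating subsequence is 5, 6, 3, 18, -2, 16, -2, 0, -1, 7 (positions 1,2,3,6,8,9,10,11,12,13); its 9 consecutive differences strictly alternate in sign, and length 10 is optimal.

10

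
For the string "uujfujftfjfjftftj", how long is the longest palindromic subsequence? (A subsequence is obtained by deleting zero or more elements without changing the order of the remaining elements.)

11

One longest palindromic subsequence is jftfjfjftfj (positions 3,7,8,9,10,11,12,13,14,15,17); it reads the same forward and backward, and the interval DP gives dp[1][17] = 11.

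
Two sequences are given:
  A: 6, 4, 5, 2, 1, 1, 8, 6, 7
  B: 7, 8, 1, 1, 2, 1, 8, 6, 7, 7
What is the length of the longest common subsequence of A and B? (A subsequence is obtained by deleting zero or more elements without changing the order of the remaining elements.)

A longest common subsequence is 2, 1, 8, 6, 7 (length 5); the LCS DP confirms no longer common subsequence exists.

5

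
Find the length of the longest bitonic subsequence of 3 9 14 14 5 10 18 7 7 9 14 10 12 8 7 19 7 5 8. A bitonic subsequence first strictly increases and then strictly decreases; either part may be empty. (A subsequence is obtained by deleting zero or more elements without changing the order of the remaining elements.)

9

One longest bitonic subsequence is 3, 9, 14, 18, 14, 12, 8, 7, 5 (positions 1,2,3,7,11,13,14,17,18): it rises to 18 then falls. Length 9 is optimal.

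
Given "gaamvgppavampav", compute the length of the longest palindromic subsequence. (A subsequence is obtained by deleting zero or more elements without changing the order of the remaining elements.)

8

Using dp[i][j] = 2 + dp[i+1][j−1] if the ends match, else max(dp[i+1][j], dp[i][j−1]):
dp[1][15] = 8. A witness is amvppvma at positions 3,4,5,7,8,10,12,14.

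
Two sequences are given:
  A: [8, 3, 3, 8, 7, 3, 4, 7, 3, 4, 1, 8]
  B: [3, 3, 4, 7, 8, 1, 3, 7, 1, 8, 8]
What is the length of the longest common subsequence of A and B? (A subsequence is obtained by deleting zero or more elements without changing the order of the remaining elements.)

7

A longest common subsequence is 3, 3, 8, 3, 7, 1, 8 (length 7); the LCS DP confirms no longer common subsequence exists.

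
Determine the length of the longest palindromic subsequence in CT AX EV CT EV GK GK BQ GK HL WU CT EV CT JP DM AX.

Using dp[i][j] = 2 + dp[i+1][j−1] if the ends match, else max(dp[i+1][j], dp[i][j−1]):
dp[1][17] = 9. A witness is AX CT EV GK BQ GK EV CT AX at positions 2,4,5,7,8,9,13,14,17.

9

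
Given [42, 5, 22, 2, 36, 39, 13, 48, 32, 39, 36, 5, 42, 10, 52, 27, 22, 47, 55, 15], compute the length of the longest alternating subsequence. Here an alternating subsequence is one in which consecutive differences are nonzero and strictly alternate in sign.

16

Track the best alternating length ending on an up-step vs a down-step at each position: up/down = 1/1, 1/2, 3/2, 1/4, 5/2, 5/2, 5/6, 7/1, 7/8, 9/8, 9/10, 5/10, 11/8, 11/12, 13/1, 13/14, 13/14, 15/14, 15/1, 13/16.
The maximum over both is 16; one such subsequence is 42, 5, 22, 2, 36, 13, 48, 32, 39, 36, 42, 10, 52, 27, 47, 15.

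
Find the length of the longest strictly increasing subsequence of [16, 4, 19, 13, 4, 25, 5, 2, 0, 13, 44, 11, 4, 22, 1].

4

Let dp[i] be the longest increasing subsequence ending at position i. Then dp = [1, 1, 2, 2, 1, 3, 2, 1, 1, 3, 4, 3, 2, 4, 2].
The maximum is 4; one witness is 16, 19, 25, 44 at positions 1,3,6,11.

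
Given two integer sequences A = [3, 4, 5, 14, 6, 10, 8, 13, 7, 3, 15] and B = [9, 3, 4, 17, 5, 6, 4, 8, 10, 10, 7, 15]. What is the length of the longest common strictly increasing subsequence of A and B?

A longest common strictly increasing subsequence is 3, 4, 5, 6, 8, 15 (length 6); it appears in order in both A and B, and no longer such subsequence exists.

6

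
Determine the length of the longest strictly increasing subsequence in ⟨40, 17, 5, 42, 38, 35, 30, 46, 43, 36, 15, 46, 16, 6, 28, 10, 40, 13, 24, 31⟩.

6

Let dp[i] be the longest increasing subsequence ending at position i. Then dp = [1, 1, 1, 2, 2, 2, 2, 3, 3, 3, 2, 4, 3, 2, 4, 3, 5, 4, 5, 6].
The maximum is 6; one witness is 5, 6, 10, 13, 24, 31 at positions 3,14,16,18,19,20.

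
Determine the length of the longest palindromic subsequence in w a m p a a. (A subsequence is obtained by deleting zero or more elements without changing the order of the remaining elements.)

3

Using dp[i][j] = 2 + dp[i+1][j−1] if the ends match, else max(dp[i+1][j], dp[i][j−1]):
dp[1][6] = 3. A witness is aaa at positions 2,5,6.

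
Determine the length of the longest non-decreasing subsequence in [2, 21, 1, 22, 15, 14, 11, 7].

Let dp[i] be the longest non-decreasing subsequence ending at position i. Then dp = [1, 2, 1, 3, 2, 2, 2, 2].
The maximum is 3; one witness is 2, 21, 22 at positions 1,2,4.

3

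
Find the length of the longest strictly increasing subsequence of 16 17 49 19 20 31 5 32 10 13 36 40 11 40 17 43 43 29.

Let dp[i] be the longest increasing subsequence ending at position i. Then dp = [1, 2, 3, 3, 4, 5, 1, 6, 2, 3, 7, 8, 3, 8, 4, 9, 9, 5].
The maximum is 9; one witness is 16, 17, 19, 20, 31, 32, 36, 40, 43 at positions 1,2,4,5,6,8,11,12,16.

9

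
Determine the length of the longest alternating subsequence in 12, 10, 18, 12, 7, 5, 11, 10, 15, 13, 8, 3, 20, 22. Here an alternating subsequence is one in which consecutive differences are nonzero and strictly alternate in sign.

A longest alternating subsequence is 12, 10, 18, 7, 11, 10, 15, 13, 20 (positions 1,2,3,5,7,8,9,10,13); its 8 consecutive differences strictly alternate in sign, and length 9 is optimal.

9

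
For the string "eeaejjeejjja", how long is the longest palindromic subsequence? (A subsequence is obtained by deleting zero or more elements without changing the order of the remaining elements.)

8

One longest palindromic subsequence is ajjeejja (positions 3,5,6,7,8,10,11,12); it reads the same forward and backward, and the interval DP gives dp[1][12] = 8.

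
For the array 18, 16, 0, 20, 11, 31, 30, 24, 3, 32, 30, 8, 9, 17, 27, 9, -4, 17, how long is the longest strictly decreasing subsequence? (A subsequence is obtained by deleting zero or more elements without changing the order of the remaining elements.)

6

One longest decreasing subsequence is 31, 30, 24, 17, 9, -4 (positions 6,7,8,14,16,17), of length 6; no longer one exists.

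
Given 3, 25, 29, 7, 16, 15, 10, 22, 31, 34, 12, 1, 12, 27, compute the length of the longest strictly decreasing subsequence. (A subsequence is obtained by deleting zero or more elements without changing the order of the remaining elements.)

Scanning left to right, the best length ending at each element is: 3→1, 25→1, 29→1, 7→2, 16→2, 15→3, 10→4, 22→2, 31→1, 34→1, 12→4, 1→5, 12→4, 27→2.
So the longest decreasing subsequence has length 5, e.g. 25, 16, 15, 10, 1.

5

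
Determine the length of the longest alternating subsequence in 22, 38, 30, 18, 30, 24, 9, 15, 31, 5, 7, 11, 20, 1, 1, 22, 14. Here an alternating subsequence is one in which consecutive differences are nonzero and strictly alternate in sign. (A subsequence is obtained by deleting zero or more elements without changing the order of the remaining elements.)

A longest alternating subsequence is 22, 38, 18, 30, 9, 15, 5, 7, 1, 22, 14 (positions 1,2,4,5,7,8,10,11,14,16,17); its 10 consecutive differences strictly alternate in sign, and length 11 is optimal.

11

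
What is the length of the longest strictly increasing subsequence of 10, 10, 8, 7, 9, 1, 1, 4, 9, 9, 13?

Let dp[i] be the longest increasing subsequence ending at position i. Then dp = [1, 1, 1, 1, 2, 1, 1, 2, 3, 3, 4].
The maximum is 4; one witness is 1, 4, 9, 13 at positions 6,8,9,11.

4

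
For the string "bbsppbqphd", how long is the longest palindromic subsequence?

4

One longest palindromic subsequence is bppb (positions 2,4,5,6); it reads the same forward and backward, and the interval DP gives dp[1][10] = 4.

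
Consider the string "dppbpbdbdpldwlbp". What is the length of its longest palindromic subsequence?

Using dp[i][j] = 2 + dp[i+1][j−1] if the ends match, else max(dp[i+1][j], dp[i][j−1]):
dp[1][16] = 9. A witness is pbpdbdpbp at positions 2,4,5,7,8,9,10,15,16.

9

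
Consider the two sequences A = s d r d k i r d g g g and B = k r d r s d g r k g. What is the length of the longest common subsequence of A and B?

6

A longest common subsequence is rdrdgg (length 6); the LCS DP confirms no longer common subsequence exists.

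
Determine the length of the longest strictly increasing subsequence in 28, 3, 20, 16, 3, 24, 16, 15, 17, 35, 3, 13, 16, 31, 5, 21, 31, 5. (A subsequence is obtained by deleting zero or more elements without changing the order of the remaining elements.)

One longest increasing subsequence is 3, 16, 17, 21, 31 (positions 2,4,9,16,17), of length 5; no longer one exists.

5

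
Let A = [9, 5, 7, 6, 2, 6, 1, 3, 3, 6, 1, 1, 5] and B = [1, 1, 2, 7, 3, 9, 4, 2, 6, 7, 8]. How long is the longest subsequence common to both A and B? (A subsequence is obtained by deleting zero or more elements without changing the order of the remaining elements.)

3

Backtracking the LCS table gives one alignment: 9 (A1,B6) → 2 (A5,B8) → 6 (A6,B9).
So the longest common subsequence has length 3.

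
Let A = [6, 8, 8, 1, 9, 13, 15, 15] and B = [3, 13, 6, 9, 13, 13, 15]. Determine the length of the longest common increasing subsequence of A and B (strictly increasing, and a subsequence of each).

4

A longest common strictly increasing subsequence is 6, 9, 13, 15 (length 4); it appears in order in both A and B, and no longer such subsequence exists.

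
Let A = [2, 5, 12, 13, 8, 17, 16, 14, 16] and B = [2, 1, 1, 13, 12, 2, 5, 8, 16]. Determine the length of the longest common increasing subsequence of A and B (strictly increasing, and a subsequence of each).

For each value that appears in both, track the longest common increasing run ending there.
The best achievable length is 4; one witness is 2, 5, 8, 16 (A-positions 1,2,5,7, B-positions 1,7,8,9).

4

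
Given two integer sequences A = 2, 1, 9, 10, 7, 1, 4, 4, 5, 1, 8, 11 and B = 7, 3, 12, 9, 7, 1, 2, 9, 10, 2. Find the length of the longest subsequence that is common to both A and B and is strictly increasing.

For each value that appears in both, track the longest common increasing run ending there.
The best achievable length is 3; one witness is 1, 9, 10 (A-positions 2,3,4, B-positions 6,8,9).

3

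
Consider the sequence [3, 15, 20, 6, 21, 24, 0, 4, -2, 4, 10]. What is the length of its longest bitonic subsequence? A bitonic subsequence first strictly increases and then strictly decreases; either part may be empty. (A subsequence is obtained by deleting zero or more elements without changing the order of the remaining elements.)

Let inc[i] be the LIS ending at i and dec[i] the longest strictly decreasing subsequence starting at i. inc = [1, 2, 3, 2, 4, 5, 1, 2, 1, 2, 3], dec = [3, 4, 4, 3, 3, 3, 2, 2, 1, 1, 1].
max_i inc[i]+dec[i]−1 = 7, with one witness 3, 15, 20, 21, 24, 4, -2.

7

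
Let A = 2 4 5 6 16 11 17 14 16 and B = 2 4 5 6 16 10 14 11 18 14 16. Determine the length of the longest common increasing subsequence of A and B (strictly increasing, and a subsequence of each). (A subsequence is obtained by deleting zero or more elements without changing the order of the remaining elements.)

For each value that appears in both, track the longest common increasing run ending there.
The best achievable length is 7; one witness is 2, 4, 5, 6, 11, 14, 16 (A-positions 1,2,3,4,6,8,9, B-positions 1,2,3,4,8,10,11).

7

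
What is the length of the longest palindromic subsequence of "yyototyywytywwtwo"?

9

Using dp[i][j] = 2 + dp[i+1][j−1] if the ends match, else max(dp[i+1][j], dp[i][j−1]):
dp[1][17] = 9. A witness is otwytywto at positions 3,6,9,10,11,12,14,15,17.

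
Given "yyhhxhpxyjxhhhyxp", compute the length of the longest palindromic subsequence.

One longest palindromic subsequence is yhhhxjxhhhy (positions 2,3,4,6,8,10,11,12,13,14,15); it reads the same forward and backward, and the interval DP gives dp[1][17] = 11.

11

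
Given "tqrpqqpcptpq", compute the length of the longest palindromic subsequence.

Using dp[i][j] = 2 + dp[i+1][j−1] if the ends match, else max(dp[i+1][j], dp[i][j−1]):
dp[1][12] = 7. A witness is qppcppq at positions 2,4,7,8,9,11,12.

7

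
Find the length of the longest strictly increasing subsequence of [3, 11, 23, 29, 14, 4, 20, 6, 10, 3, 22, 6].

Scanning left to right, the best length ending at each element is: 3→1, 11→2, 23→3, 29→4, 14→3, 4→2, 20→4, 6→3, 10→4, 3→1, 22→5, 6→3.
So the longest increasing subsequence has length 5, e.g. 3, 11, 14, 20, 22.

5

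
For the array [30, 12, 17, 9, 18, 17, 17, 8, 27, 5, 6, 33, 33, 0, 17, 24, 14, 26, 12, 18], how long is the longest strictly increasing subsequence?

Scanning left to right, the best length ending at each element is: 30→1, 12→1, 17→2, 9→1, 18→3, 17→2, 17→2, 8→1, 27→4, 5→1, 6→2, 33→5, 33→5, 0→1, 17→3, 24→4, 14→3, 26→5, 12→3, 18→4.
So the longest increasing subsequence has length 5, e.g. 12, 17, 18, 27, 33.

5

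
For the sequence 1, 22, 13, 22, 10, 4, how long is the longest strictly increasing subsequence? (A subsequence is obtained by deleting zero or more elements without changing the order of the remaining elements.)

3

Scanning left to right, the best length ending at each element is: 1→1, 22→2, 13→2, 22→3, 10→2, 4→2.
So the longest increasing subsequence has length 3, e.g. 1, 13, 22.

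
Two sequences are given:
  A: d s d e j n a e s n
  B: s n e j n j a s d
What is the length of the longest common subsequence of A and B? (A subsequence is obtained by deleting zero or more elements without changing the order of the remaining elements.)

Backtracking the LCS table gives one alignment: s (A2,B1) → e (A4,B3) → j (A5,B4) → n (A6,B5) → a (A7,B7) → s (A9,B8).
So the longest common subsequence has length 6.

6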